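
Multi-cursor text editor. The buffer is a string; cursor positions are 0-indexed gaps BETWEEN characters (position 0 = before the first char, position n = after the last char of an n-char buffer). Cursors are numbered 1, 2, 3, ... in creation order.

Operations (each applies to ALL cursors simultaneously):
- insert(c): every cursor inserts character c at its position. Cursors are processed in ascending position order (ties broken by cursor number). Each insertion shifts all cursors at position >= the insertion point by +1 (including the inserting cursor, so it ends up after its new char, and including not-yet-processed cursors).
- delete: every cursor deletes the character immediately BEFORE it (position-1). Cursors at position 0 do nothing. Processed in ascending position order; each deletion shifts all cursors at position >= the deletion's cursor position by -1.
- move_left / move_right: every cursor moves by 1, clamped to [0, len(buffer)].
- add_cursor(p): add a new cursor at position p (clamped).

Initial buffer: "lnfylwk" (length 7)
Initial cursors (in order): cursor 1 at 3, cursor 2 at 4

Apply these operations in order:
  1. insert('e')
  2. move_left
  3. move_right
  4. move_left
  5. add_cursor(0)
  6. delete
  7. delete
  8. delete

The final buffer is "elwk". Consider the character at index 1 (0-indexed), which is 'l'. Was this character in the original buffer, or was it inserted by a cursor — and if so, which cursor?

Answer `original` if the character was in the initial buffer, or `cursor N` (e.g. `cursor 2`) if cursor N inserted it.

Answer: original

Derivation:
After op 1 (insert('e')): buffer="lnfeyelwk" (len 9), cursors c1@4 c2@6, authorship ...1.2...
After op 2 (move_left): buffer="lnfeyelwk" (len 9), cursors c1@3 c2@5, authorship ...1.2...
After op 3 (move_right): buffer="lnfeyelwk" (len 9), cursors c1@4 c2@6, authorship ...1.2...
After op 4 (move_left): buffer="lnfeyelwk" (len 9), cursors c1@3 c2@5, authorship ...1.2...
After op 5 (add_cursor(0)): buffer="lnfeyelwk" (len 9), cursors c3@0 c1@3 c2@5, authorship ...1.2...
After op 6 (delete): buffer="lneelwk" (len 7), cursors c3@0 c1@2 c2@3, authorship ..12...
After op 7 (delete): buffer="lelwk" (len 5), cursors c3@0 c1@1 c2@1, authorship .2...
After op 8 (delete): buffer="elwk" (len 4), cursors c1@0 c2@0 c3@0, authorship 2...
Authorship (.=original, N=cursor N): 2 . . .
Index 1: author = original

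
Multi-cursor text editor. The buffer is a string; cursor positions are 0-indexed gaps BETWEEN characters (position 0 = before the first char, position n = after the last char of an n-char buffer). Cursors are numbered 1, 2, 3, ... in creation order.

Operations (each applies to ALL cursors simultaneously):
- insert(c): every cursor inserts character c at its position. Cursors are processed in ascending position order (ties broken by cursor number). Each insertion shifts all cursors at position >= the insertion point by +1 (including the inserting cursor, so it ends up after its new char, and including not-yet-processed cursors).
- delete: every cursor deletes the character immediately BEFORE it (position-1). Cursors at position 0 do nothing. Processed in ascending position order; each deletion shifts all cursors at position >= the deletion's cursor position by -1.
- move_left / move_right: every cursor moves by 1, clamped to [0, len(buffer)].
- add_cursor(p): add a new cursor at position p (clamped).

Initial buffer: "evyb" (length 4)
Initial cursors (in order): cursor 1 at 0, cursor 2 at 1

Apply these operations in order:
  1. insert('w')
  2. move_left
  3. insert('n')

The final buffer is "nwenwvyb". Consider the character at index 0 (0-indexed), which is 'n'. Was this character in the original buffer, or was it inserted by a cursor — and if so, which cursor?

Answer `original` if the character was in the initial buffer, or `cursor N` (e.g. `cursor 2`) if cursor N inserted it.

After op 1 (insert('w')): buffer="wewvyb" (len 6), cursors c1@1 c2@3, authorship 1.2...
After op 2 (move_left): buffer="wewvyb" (len 6), cursors c1@0 c2@2, authorship 1.2...
After op 3 (insert('n')): buffer="nwenwvyb" (len 8), cursors c1@1 c2@4, authorship 11.22...
Authorship (.=original, N=cursor N): 1 1 . 2 2 . . .
Index 0: author = 1

Answer: cursor 1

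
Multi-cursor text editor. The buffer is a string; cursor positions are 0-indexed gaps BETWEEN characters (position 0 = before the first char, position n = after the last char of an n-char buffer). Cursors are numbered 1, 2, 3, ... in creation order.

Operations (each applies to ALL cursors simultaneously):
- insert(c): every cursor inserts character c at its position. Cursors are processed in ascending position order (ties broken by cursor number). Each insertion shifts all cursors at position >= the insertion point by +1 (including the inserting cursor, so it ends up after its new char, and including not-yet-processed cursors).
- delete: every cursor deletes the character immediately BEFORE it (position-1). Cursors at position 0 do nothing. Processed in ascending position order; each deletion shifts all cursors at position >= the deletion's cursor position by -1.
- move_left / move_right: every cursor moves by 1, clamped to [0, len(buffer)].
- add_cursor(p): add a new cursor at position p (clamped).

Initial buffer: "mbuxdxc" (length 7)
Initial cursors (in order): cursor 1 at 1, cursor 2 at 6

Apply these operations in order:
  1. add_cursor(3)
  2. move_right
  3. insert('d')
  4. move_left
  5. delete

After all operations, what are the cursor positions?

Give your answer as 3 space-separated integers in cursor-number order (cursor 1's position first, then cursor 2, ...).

After op 1 (add_cursor(3)): buffer="mbuxdxc" (len 7), cursors c1@1 c3@3 c2@6, authorship .......
After op 2 (move_right): buffer="mbuxdxc" (len 7), cursors c1@2 c3@4 c2@7, authorship .......
After op 3 (insert('d')): buffer="mbduxddxcd" (len 10), cursors c1@3 c3@6 c2@10, authorship ..1..3...2
After op 4 (move_left): buffer="mbduxddxcd" (len 10), cursors c1@2 c3@5 c2@9, authorship ..1..3...2
After op 5 (delete): buffer="mduddxd" (len 7), cursors c1@1 c3@3 c2@6, authorship .1.3..2

Answer: 1 6 3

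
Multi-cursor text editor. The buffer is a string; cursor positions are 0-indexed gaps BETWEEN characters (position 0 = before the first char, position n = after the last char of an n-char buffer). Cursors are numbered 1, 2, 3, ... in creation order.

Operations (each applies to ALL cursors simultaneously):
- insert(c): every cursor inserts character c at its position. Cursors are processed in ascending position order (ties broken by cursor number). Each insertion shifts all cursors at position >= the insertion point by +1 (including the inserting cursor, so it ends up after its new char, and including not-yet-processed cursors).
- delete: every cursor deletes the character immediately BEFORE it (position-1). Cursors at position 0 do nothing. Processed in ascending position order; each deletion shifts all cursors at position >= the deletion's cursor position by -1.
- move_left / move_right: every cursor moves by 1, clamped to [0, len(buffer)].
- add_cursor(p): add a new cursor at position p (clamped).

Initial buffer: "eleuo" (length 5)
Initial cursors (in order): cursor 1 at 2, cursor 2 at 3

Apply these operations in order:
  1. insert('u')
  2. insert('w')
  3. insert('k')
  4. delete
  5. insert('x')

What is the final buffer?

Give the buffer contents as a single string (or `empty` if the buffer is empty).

Answer: eluwxeuwxuo

Derivation:
After op 1 (insert('u')): buffer="elueuuo" (len 7), cursors c1@3 c2@5, authorship ..1.2..
After op 2 (insert('w')): buffer="eluweuwuo" (len 9), cursors c1@4 c2@7, authorship ..11.22..
After op 3 (insert('k')): buffer="eluwkeuwkuo" (len 11), cursors c1@5 c2@9, authorship ..111.222..
After op 4 (delete): buffer="eluweuwuo" (len 9), cursors c1@4 c2@7, authorship ..11.22..
After op 5 (insert('x')): buffer="eluwxeuwxuo" (len 11), cursors c1@5 c2@9, authorship ..111.222..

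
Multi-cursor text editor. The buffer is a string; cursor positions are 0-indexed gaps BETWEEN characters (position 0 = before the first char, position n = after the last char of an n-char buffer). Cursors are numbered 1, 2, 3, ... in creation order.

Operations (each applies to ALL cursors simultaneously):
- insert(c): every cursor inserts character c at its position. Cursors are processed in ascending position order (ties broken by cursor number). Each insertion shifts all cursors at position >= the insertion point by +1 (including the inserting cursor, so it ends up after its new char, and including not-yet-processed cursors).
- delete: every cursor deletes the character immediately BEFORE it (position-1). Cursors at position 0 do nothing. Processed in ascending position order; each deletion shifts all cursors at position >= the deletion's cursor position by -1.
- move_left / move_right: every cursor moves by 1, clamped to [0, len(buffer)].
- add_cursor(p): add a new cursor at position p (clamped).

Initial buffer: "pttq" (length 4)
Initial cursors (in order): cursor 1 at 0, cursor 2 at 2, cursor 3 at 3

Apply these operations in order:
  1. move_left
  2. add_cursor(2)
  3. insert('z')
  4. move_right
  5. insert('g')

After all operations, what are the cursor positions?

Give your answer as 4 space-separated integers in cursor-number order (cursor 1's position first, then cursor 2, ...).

Answer: 3 6 11 11

Derivation:
After op 1 (move_left): buffer="pttq" (len 4), cursors c1@0 c2@1 c3@2, authorship ....
After op 2 (add_cursor(2)): buffer="pttq" (len 4), cursors c1@0 c2@1 c3@2 c4@2, authorship ....
After op 3 (insert('z')): buffer="zpztzztq" (len 8), cursors c1@1 c2@3 c3@6 c4@6, authorship 1.2.34..
After op 4 (move_right): buffer="zpztzztq" (len 8), cursors c1@2 c2@4 c3@7 c4@7, authorship 1.2.34..
After op 5 (insert('g')): buffer="zpgztgzztggq" (len 12), cursors c1@3 c2@6 c3@11 c4@11, authorship 1.12.234.34.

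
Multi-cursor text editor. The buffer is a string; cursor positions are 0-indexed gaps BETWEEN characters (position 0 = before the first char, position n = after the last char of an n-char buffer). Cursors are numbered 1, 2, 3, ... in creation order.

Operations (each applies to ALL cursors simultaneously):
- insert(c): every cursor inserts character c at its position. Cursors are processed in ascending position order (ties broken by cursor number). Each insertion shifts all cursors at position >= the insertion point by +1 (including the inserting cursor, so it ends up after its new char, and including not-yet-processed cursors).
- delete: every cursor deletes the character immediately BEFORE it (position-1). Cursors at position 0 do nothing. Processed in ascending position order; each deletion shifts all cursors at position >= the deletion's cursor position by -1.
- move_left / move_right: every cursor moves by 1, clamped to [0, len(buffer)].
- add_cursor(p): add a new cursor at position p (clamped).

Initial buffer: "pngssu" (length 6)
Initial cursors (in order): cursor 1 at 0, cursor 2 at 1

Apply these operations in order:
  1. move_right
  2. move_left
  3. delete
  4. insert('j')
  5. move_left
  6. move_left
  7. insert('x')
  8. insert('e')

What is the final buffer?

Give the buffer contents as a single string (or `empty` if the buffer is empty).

Answer: xxeejjngssu

Derivation:
After op 1 (move_right): buffer="pngssu" (len 6), cursors c1@1 c2@2, authorship ......
After op 2 (move_left): buffer="pngssu" (len 6), cursors c1@0 c2@1, authorship ......
After op 3 (delete): buffer="ngssu" (len 5), cursors c1@0 c2@0, authorship .....
After op 4 (insert('j')): buffer="jjngssu" (len 7), cursors c1@2 c2@2, authorship 12.....
After op 5 (move_left): buffer="jjngssu" (len 7), cursors c1@1 c2@1, authorship 12.....
After op 6 (move_left): buffer="jjngssu" (len 7), cursors c1@0 c2@0, authorship 12.....
After op 7 (insert('x')): buffer="xxjjngssu" (len 9), cursors c1@2 c2@2, authorship 1212.....
After op 8 (insert('e')): buffer="xxeejjngssu" (len 11), cursors c1@4 c2@4, authorship 121212.....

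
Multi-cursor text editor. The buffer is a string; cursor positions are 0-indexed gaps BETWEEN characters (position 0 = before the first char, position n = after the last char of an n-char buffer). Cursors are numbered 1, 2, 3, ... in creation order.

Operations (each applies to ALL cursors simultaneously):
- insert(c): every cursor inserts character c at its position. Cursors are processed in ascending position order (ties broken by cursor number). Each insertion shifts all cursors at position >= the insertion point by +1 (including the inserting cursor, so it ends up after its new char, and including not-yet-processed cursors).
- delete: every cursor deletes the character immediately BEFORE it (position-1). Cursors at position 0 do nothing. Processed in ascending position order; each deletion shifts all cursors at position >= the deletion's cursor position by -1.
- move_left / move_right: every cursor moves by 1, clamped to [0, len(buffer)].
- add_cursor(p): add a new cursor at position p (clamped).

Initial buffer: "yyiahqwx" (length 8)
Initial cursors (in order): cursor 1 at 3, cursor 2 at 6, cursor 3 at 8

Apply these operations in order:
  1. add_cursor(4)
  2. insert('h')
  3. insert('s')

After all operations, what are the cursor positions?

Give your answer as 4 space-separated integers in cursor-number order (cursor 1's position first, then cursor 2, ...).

After op 1 (add_cursor(4)): buffer="yyiahqwx" (len 8), cursors c1@3 c4@4 c2@6 c3@8, authorship ........
After op 2 (insert('h')): buffer="yyihahhqhwxh" (len 12), cursors c1@4 c4@6 c2@9 c3@12, authorship ...1.4..2..3
After op 3 (insert('s')): buffer="yyihsahshqhswxhs" (len 16), cursors c1@5 c4@8 c2@12 c3@16, authorship ...11.44..22..33

Answer: 5 12 16 8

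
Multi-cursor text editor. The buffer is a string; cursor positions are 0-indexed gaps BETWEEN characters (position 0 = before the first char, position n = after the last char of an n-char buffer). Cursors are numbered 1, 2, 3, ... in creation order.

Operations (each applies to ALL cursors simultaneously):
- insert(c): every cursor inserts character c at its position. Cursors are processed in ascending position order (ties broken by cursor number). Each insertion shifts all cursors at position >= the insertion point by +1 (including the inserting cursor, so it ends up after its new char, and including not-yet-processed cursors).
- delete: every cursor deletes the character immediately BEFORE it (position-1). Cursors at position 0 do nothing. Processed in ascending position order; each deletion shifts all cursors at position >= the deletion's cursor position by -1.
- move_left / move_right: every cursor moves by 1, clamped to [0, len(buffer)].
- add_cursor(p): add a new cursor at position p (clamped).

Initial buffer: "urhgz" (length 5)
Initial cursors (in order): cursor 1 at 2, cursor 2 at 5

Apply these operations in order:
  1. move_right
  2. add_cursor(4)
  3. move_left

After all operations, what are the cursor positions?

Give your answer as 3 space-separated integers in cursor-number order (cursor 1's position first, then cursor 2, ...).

After op 1 (move_right): buffer="urhgz" (len 5), cursors c1@3 c2@5, authorship .....
After op 2 (add_cursor(4)): buffer="urhgz" (len 5), cursors c1@3 c3@4 c2@5, authorship .....
After op 3 (move_left): buffer="urhgz" (len 5), cursors c1@2 c3@3 c2@4, authorship .....

Answer: 2 4 3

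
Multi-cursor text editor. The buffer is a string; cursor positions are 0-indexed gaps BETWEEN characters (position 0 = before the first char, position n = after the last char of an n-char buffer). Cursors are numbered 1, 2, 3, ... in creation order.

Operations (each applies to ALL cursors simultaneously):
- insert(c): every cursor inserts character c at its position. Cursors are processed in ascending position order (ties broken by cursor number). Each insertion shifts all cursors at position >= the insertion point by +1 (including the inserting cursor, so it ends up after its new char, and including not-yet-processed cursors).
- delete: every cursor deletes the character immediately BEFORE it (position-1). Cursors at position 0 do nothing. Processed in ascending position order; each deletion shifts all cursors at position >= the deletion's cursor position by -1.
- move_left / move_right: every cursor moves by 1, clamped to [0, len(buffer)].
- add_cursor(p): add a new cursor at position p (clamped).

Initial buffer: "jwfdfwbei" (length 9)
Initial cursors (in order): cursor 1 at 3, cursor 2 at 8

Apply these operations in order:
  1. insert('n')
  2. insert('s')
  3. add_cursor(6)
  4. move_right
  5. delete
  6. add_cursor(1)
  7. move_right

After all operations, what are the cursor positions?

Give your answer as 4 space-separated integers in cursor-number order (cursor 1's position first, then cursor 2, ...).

Answer: 6 10 6 2

Derivation:
After op 1 (insert('n')): buffer="jwfndfwbeni" (len 11), cursors c1@4 c2@10, authorship ...1.....2.
After op 2 (insert('s')): buffer="jwfnsdfwbensi" (len 13), cursors c1@5 c2@12, authorship ...11.....22.
After op 3 (add_cursor(6)): buffer="jwfnsdfwbensi" (len 13), cursors c1@5 c3@6 c2@12, authorship ...11.....22.
After op 4 (move_right): buffer="jwfnsdfwbensi" (len 13), cursors c1@6 c3@7 c2@13, authorship ...11.....22.
After op 5 (delete): buffer="jwfnswbens" (len 10), cursors c1@5 c3@5 c2@10, authorship ...11...22
After op 6 (add_cursor(1)): buffer="jwfnswbens" (len 10), cursors c4@1 c1@5 c3@5 c2@10, authorship ...11...22
After op 7 (move_right): buffer="jwfnswbens" (len 10), cursors c4@2 c1@6 c3@6 c2@10, authorship ...11...22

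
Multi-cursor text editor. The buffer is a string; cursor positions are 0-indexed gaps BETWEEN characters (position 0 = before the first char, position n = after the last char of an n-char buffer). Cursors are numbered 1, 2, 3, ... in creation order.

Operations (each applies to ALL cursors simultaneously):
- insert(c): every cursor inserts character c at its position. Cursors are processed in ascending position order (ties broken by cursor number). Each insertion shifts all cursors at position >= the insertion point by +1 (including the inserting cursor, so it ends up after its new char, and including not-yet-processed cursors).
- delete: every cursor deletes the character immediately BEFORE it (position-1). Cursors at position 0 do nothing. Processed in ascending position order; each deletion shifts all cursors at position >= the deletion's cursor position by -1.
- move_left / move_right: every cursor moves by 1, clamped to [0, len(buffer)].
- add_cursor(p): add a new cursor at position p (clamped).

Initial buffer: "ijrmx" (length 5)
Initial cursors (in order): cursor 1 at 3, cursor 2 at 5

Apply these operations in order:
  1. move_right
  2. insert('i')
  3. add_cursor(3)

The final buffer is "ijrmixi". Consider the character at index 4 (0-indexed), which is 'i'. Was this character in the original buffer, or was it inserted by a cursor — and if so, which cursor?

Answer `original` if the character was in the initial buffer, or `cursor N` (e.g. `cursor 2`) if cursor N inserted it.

After op 1 (move_right): buffer="ijrmx" (len 5), cursors c1@4 c2@5, authorship .....
After op 2 (insert('i')): buffer="ijrmixi" (len 7), cursors c1@5 c2@7, authorship ....1.2
After op 3 (add_cursor(3)): buffer="ijrmixi" (len 7), cursors c3@3 c1@5 c2@7, authorship ....1.2
Authorship (.=original, N=cursor N): . . . . 1 . 2
Index 4: author = 1

Answer: cursor 1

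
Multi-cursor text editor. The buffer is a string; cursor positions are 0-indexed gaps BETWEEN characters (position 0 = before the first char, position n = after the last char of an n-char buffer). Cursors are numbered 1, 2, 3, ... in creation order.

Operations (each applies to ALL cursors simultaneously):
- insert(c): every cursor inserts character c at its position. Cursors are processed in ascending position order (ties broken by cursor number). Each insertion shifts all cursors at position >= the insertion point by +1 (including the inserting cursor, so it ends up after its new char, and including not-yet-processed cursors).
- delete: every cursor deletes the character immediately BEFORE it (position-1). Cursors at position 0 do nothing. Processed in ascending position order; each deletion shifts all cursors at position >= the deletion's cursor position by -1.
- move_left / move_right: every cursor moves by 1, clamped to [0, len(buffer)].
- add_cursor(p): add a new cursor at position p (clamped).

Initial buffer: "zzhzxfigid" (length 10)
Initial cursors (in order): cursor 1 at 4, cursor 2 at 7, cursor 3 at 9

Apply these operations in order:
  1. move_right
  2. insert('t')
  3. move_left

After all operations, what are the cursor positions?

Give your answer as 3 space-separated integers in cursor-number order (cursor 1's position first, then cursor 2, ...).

Answer: 5 9 12

Derivation:
After op 1 (move_right): buffer="zzhzxfigid" (len 10), cursors c1@5 c2@8 c3@10, authorship ..........
After op 2 (insert('t')): buffer="zzhzxtfigtidt" (len 13), cursors c1@6 c2@10 c3@13, authorship .....1...2..3
After op 3 (move_left): buffer="zzhzxtfigtidt" (len 13), cursors c1@5 c2@9 c3@12, authorship .....1...2..3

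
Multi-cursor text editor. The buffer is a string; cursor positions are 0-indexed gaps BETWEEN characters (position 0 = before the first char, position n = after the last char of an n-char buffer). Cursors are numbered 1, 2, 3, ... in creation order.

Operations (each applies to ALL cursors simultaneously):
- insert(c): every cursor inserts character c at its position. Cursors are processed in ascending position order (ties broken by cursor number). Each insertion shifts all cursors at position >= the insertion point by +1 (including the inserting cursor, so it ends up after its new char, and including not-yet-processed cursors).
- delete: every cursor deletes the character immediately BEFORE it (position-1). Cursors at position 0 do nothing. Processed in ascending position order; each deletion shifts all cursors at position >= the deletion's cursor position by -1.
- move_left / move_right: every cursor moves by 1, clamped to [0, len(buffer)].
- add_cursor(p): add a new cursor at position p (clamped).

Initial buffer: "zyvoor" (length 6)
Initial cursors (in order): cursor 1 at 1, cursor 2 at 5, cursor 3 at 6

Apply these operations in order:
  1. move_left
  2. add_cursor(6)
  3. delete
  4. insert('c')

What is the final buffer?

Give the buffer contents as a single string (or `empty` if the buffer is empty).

Answer: czyvccc

Derivation:
After op 1 (move_left): buffer="zyvoor" (len 6), cursors c1@0 c2@4 c3@5, authorship ......
After op 2 (add_cursor(6)): buffer="zyvoor" (len 6), cursors c1@0 c2@4 c3@5 c4@6, authorship ......
After op 3 (delete): buffer="zyv" (len 3), cursors c1@0 c2@3 c3@3 c4@3, authorship ...
After op 4 (insert('c')): buffer="czyvccc" (len 7), cursors c1@1 c2@7 c3@7 c4@7, authorship 1...234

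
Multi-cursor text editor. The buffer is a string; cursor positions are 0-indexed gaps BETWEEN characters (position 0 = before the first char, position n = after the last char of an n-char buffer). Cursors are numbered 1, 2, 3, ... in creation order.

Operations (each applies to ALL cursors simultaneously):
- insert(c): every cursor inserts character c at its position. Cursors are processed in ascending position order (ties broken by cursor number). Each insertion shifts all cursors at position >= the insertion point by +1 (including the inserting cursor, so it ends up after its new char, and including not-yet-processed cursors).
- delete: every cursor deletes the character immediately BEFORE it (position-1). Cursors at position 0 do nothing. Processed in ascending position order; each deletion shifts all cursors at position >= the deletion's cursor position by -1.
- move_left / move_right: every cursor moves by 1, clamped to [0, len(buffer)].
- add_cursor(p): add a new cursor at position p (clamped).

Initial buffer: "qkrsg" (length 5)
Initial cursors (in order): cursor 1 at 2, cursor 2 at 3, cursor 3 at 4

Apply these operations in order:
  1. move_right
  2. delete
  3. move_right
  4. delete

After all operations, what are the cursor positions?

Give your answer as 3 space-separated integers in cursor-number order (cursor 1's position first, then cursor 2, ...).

After op 1 (move_right): buffer="qkrsg" (len 5), cursors c1@3 c2@4 c3@5, authorship .....
After op 2 (delete): buffer="qk" (len 2), cursors c1@2 c2@2 c3@2, authorship ..
After op 3 (move_right): buffer="qk" (len 2), cursors c1@2 c2@2 c3@2, authorship ..
After op 4 (delete): buffer="" (len 0), cursors c1@0 c2@0 c3@0, authorship 

Answer: 0 0 0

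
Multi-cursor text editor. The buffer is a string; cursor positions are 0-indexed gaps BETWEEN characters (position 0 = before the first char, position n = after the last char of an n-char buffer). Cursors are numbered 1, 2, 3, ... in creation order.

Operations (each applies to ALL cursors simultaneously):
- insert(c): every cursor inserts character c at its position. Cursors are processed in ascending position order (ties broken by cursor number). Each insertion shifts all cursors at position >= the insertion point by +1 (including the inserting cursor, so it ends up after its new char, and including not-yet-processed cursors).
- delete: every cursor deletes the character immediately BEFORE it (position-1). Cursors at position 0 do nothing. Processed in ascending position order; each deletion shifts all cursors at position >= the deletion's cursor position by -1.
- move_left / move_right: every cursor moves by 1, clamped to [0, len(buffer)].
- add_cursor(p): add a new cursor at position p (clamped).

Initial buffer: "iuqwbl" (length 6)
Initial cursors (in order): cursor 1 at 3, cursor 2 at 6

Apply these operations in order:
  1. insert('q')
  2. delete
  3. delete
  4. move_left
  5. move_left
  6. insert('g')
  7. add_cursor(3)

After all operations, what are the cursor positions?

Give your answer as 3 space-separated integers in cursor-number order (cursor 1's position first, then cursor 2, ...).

After op 1 (insert('q')): buffer="iuqqwblq" (len 8), cursors c1@4 c2@8, authorship ...1...2
After op 2 (delete): buffer="iuqwbl" (len 6), cursors c1@3 c2@6, authorship ......
After op 3 (delete): buffer="iuwb" (len 4), cursors c1@2 c2@4, authorship ....
After op 4 (move_left): buffer="iuwb" (len 4), cursors c1@1 c2@3, authorship ....
After op 5 (move_left): buffer="iuwb" (len 4), cursors c1@0 c2@2, authorship ....
After op 6 (insert('g')): buffer="giugwb" (len 6), cursors c1@1 c2@4, authorship 1..2..
After op 7 (add_cursor(3)): buffer="giugwb" (len 6), cursors c1@1 c3@3 c2@4, authorship 1..2..

Answer: 1 4 3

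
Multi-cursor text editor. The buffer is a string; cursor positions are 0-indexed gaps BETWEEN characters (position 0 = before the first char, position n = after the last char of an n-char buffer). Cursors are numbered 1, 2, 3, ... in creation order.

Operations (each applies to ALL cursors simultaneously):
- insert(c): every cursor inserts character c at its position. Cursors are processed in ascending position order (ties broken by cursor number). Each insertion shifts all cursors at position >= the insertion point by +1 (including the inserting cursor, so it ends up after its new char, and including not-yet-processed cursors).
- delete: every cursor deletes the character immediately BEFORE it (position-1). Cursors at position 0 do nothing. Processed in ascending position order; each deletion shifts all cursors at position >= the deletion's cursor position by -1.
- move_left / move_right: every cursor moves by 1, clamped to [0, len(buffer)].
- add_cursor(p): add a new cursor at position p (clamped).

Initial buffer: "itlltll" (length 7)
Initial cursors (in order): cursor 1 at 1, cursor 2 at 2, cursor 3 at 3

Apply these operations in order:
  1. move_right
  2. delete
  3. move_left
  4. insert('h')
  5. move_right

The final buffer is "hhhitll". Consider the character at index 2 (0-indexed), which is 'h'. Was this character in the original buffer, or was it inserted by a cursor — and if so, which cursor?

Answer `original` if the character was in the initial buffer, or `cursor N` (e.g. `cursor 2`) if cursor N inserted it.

After op 1 (move_right): buffer="itlltll" (len 7), cursors c1@2 c2@3 c3@4, authorship .......
After op 2 (delete): buffer="itll" (len 4), cursors c1@1 c2@1 c3@1, authorship ....
After op 3 (move_left): buffer="itll" (len 4), cursors c1@0 c2@0 c3@0, authorship ....
After op 4 (insert('h')): buffer="hhhitll" (len 7), cursors c1@3 c2@3 c3@3, authorship 123....
After op 5 (move_right): buffer="hhhitll" (len 7), cursors c1@4 c2@4 c3@4, authorship 123....
Authorship (.=original, N=cursor N): 1 2 3 . . . .
Index 2: author = 3

Answer: cursor 3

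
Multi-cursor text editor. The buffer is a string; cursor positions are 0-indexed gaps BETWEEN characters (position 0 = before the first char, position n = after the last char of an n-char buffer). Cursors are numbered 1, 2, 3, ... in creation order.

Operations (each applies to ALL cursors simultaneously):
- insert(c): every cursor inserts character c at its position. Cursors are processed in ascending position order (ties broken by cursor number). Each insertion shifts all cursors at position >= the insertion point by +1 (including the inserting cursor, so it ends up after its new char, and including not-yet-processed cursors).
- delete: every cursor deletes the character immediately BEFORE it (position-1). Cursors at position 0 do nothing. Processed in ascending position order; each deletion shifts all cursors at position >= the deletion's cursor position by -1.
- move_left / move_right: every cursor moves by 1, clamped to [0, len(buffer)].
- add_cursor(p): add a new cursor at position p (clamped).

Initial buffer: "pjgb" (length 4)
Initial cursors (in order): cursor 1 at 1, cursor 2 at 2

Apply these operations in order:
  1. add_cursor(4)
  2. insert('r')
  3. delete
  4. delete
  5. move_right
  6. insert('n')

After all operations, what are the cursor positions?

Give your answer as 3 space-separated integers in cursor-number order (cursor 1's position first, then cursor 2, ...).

Answer: 4 4 4

Derivation:
After op 1 (add_cursor(4)): buffer="pjgb" (len 4), cursors c1@1 c2@2 c3@4, authorship ....
After op 2 (insert('r')): buffer="prjrgbr" (len 7), cursors c1@2 c2@4 c3@7, authorship .1.2..3
After op 3 (delete): buffer="pjgb" (len 4), cursors c1@1 c2@2 c3@4, authorship ....
After op 4 (delete): buffer="g" (len 1), cursors c1@0 c2@0 c3@1, authorship .
After op 5 (move_right): buffer="g" (len 1), cursors c1@1 c2@1 c3@1, authorship .
After op 6 (insert('n')): buffer="gnnn" (len 4), cursors c1@4 c2@4 c3@4, authorship .123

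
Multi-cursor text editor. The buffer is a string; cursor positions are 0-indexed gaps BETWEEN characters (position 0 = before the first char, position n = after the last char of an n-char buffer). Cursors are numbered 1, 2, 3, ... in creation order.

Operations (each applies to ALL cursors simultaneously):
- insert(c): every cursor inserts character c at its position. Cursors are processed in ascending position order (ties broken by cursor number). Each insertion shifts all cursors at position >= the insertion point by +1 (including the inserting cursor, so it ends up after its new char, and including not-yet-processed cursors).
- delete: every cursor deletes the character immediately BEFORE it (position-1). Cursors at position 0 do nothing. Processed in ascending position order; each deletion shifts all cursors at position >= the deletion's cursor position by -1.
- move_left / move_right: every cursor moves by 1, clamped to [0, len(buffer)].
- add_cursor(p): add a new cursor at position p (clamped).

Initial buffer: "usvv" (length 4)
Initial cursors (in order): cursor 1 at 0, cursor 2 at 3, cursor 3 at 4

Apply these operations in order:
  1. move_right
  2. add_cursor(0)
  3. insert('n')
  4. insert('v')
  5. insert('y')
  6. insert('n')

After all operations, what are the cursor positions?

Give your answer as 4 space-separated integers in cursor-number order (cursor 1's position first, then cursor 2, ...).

After op 1 (move_right): buffer="usvv" (len 4), cursors c1@1 c2@4 c3@4, authorship ....
After op 2 (add_cursor(0)): buffer="usvv" (len 4), cursors c4@0 c1@1 c2@4 c3@4, authorship ....
After op 3 (insert('n')): buffer="nunsvvnn" (len 8), cursors c4@1 c1@3 c2@8 c3@8, authorship 4.1...23
After op 4 (insert('v')): buffer="nvunvsvvnnvv" (len 12), cursors c4@2 c1@5 c2@12 c3@12, authorship 44.11...2323
After op 5 (insert('y')): buffer="nvyunvysvvnnvvyy" (len 16), cursors c4@3 c1@7 c2@16 c3@16, authorship 444.111...232323
After op 6 (insert('n')): buffer="nvynunvynsvvnnvvyynn" (len 20), cursors c4@4 c1@9 c2@20 c3@20, authorship 4444.1111...23232323

Answer: 9 20 20 4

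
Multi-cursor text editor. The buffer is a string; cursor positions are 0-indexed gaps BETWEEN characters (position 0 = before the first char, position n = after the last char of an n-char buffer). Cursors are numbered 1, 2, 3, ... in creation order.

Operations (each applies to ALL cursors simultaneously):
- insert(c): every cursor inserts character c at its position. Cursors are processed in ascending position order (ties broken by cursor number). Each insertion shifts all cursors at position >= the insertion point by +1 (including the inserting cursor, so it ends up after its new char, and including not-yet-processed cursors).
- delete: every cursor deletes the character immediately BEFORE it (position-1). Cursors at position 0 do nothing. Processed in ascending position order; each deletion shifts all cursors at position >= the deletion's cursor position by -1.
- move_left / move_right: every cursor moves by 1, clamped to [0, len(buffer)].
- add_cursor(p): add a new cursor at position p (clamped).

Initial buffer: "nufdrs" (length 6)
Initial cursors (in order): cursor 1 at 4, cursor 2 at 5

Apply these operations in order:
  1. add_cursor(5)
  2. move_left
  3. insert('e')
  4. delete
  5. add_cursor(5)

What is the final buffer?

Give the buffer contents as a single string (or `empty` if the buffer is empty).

After op 1 (add_cursor(5)): buffer="nufdrs" (len 6), cursors c1@4 c2@5 c3@5, authorship ......
After op 2 (move_left): buffer="nufdrs" (len 6), cursors c1@3 c2@4 c3@4, authorship ......
After op 3 (insert('e')): buffer="nufedeers" (len 9), cursors c1@4 c2@7 c3@7, authorship ...1.23..
After op 4 (delete): buffer="nufdrs" (len 6), cursors c1@3 c2@4 c3@4, authorship ......
After op 5 (add_cursor(5)): buffer="nufdrs" (len 6), cursors c1@3 c2@4 c3@4 c4@5, authorship ......

Answer: nufdrs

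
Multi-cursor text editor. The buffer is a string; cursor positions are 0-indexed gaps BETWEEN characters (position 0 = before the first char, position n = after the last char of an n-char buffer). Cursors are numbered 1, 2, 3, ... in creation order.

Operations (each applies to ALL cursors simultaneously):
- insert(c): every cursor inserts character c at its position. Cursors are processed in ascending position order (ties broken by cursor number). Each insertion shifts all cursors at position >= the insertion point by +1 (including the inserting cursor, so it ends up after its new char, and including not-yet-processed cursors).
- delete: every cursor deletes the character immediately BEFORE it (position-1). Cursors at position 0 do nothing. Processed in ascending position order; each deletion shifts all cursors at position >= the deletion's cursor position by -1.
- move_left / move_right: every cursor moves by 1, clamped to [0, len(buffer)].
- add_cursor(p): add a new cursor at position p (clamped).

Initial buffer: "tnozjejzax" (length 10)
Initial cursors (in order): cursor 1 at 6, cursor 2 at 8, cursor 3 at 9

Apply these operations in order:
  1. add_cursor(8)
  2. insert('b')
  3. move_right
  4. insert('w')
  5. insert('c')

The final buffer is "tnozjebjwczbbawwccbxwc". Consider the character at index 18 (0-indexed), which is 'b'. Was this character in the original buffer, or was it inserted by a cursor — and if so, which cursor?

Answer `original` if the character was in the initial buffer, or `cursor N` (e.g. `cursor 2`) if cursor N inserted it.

Answer: cursor 3

Derivation:
After op 1 (add_cursor(8)): buffer="tnozjejzax" (len 10), cursors c1@6 c2@8 c4@8 c3@9, authorship ..........
After op 2 (insert('b')): buffer="tnozjebjzbbabx" (len 14), cursors c1@7 c2@11 c4@11 c3@13, authorship ......1..24.3.
After op 3 (move_right): buffer="tnozjebjzbbabx" (len 14), cursors c1@8 c2@12 c4@12 c3@14, authorship ......1..24.3.
After op 4 (insert('w')): buffer="tnozjebjwzbbawwbxw" (len 18), cursors c1@9 c2@15 c4@15 c3@18, authorship ......1.1.24.243.3
After op 5 (insert('c')): buffer="tnozjebjwczbbawwccbxwc" (len 22), cursors c1@10 c2@18 c4@18 c3@22, authorship ......1.11.24.24243.33
Authorship (.=original, N=cursor N): . . . . . . 1 . 1 1 . 2 4 . 2 4 2 4 3 . 3 3
Index 18: author = 3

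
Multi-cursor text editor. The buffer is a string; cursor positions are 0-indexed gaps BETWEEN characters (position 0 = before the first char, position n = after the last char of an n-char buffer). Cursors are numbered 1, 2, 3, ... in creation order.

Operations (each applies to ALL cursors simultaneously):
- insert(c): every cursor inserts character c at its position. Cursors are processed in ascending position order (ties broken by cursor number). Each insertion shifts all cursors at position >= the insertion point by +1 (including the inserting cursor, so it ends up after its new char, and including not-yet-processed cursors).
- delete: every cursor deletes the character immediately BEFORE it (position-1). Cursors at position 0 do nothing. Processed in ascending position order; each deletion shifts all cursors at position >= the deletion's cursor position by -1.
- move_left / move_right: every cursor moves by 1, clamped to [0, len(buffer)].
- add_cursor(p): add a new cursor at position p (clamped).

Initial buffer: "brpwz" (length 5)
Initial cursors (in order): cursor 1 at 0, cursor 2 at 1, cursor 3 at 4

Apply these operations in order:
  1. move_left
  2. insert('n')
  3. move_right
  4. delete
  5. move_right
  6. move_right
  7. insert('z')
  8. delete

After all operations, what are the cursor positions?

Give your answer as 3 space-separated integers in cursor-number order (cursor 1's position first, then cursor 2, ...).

Answer: 3 3 5

Derivation:
After op 1 (move_left): buffer="brpwz" (len 5), cursors c1@0 c2@0 c3@3, authorship .....
After op 2 (insert('n')): buffer="nnbrpnwz" (len 8), cursors c1@2 c2@2 c3@6, authorship 12...3..
After op 3 (move_right): buffer="nnbrpnwz" (len 8), cursors c1@3 c2@3 c3@7, authorship 12...3..
After op 4 (delete): buffer="nrpnz" (len 5), cursors c1@1 c2@1 c3@4, authorship 1..3.
After op 5 (move_right): buffer="nrpnz" (len 5), cursors c1@2 c2@2 c3@5, authorship 1..3.
After op 6 (move_right): buffer="nrpnz" (len 5), cursors c1@3 c2@3 c3@5, authorship 1..3.
After op 7 (insert('z')): buffer="nrpzznzz" (len 8), cursors c1@5 c2@5 c3@8, authorship 1..123.3
After op 8 (delete): buffer="nrpnz" (len 5), cursors c1@3 c2@3 c3@5, authorship 1..3.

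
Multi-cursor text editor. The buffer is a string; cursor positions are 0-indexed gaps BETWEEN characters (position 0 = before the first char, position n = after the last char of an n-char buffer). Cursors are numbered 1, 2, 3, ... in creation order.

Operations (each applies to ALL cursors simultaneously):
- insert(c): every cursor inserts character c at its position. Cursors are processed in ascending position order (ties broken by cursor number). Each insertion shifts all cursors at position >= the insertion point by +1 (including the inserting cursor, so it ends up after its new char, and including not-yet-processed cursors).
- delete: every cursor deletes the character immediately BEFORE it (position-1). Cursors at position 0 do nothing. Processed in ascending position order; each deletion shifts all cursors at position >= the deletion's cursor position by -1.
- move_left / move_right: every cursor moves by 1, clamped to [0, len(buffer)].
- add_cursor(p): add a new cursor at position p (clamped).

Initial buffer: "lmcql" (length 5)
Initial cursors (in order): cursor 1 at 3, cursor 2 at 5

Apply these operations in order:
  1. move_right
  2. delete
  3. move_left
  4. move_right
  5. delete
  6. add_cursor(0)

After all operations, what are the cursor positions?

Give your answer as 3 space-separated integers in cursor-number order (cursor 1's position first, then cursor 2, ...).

Answer: 1 1 0

Derivation:
After op 1 (move_right): buffer="lmcql" (len 5), cursors c1@4 c2@5, authorship .....
After op 2 (delete): buffer="lmc" (len 3), cursors c1@3 c2@3, authorship ...
After op 3 (move_left): buffer="lmc" (len 3), cursors c1@2 c2@2, authorship ...
After op 4 (move_right): buffer="lmc" (len 3), cursors c1@3 c2@3, authorship ...
After op 5 (delete): buffer="l" (len 1), cursors c1@1 c2@1, authorship .
After op 6 (add_cursor(0)): buffer="l" (len 1), cursors c3@0 c1@1 c2@1, authorship .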